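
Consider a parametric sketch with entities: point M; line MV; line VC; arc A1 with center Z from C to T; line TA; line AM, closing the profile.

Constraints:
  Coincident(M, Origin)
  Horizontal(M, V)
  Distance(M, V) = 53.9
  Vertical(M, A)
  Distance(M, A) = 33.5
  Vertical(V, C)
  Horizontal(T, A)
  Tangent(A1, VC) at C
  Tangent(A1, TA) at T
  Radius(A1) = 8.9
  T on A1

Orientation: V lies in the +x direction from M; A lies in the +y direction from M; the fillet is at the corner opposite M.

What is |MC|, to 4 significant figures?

59.25

The virtual corner opposite M is at (53.90, 33.50). The tangent condition forces ZC to be normal to VC and the tangent condition forces ZT to be normal to TA, with radius 8.9, so the center Z sits 8.9 in from both sides at Z = (45.00, 24.60). That places the tangent points at C = (53.90, 24.60) on VC and T = (45.00, 33.50) on TA. Then |MC| = |C − M| = 59.25.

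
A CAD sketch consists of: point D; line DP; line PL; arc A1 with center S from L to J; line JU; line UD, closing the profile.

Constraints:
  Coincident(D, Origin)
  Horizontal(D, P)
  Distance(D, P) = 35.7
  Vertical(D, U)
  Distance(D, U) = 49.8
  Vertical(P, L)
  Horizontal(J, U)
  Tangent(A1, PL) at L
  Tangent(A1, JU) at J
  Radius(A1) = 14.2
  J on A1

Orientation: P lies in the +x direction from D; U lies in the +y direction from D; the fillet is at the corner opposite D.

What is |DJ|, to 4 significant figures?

54.24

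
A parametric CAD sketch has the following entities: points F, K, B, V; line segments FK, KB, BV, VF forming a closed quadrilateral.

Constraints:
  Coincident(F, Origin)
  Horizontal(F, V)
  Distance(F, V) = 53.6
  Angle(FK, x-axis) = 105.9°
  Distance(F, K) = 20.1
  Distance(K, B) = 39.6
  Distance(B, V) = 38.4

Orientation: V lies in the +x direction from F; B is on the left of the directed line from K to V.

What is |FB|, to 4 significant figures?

45.17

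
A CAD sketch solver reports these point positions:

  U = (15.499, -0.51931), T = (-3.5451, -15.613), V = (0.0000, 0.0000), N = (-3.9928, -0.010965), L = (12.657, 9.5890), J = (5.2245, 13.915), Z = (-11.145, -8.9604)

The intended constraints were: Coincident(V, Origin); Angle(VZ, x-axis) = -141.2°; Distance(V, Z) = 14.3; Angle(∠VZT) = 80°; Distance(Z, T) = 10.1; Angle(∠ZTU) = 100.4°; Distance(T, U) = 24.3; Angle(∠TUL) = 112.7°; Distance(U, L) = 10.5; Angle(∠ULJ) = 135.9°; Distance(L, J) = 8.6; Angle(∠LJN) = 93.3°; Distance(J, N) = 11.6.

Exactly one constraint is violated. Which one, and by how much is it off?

Distance(J, N) = 11.6 — off by 5.10.

V = (0.00, 0.00) ✓; VZ at -141.2° ✓; |VZ| = 14.30 ✓; ∠VZT = 80.00° ✓; |ZT| = 10.10 ✓; ∠ZTU = 100.4° ✓; |TU| = 24.30 ✓; ∠TUL = 112.7° ✓; |UL| = 10.50 ✓; ∠ULJ = 135.9° ✓; |LJ| = 8.600 ✓; ∠LJN = 93.30° ✓; |JN| = 16.70 ✗.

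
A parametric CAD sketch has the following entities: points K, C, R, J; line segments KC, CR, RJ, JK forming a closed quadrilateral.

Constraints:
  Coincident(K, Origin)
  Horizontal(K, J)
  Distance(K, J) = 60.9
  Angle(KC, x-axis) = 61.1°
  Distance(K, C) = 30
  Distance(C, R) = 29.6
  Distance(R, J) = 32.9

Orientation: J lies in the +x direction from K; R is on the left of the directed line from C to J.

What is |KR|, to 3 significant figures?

52.3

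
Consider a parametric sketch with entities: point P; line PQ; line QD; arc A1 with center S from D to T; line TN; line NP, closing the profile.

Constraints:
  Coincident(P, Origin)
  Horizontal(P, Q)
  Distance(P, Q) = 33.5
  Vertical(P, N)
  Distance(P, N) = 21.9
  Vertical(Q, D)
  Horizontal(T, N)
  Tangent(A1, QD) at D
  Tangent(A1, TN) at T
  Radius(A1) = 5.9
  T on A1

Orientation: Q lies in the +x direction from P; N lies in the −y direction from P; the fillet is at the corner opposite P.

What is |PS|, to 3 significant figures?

31.9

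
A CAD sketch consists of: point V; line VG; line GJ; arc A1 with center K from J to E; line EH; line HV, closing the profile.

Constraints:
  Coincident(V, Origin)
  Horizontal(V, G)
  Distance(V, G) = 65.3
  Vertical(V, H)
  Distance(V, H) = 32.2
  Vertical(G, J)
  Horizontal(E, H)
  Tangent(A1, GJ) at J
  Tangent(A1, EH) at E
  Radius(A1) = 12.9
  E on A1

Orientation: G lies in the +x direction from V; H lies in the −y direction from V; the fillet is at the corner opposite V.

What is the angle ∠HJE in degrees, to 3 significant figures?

33.8°

The virtual corner opposite V is at (65.3, -32.2). Tangency of A1 to GJ means the radius KJ is perpendicular to GJ and tangency of A1 to EH means the radius KE is perpendicular to EH, with radius 12.9, so the center K sits 12.9 in from both sides at K = (52.4, -19.3). That places the tangent points at J = (65.3, -19.3) on GJ and E = (52.4, -32.2) on EH. Then cos ∠HJE = JH·JE / (|JH||JE|), giving 33.8°.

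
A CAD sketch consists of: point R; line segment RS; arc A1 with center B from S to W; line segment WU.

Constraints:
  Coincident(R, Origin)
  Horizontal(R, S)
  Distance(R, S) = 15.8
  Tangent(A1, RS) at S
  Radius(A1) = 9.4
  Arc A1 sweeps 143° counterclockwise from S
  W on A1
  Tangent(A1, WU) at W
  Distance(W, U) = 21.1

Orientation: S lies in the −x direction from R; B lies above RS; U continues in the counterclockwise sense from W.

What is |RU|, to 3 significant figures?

40.1

R is at the origin; R and S share the same y with |RS| = 15.8 and S on the −x side, so S = (-15.8, 0.00). A1 meets RS tangentially, so BS is at right angles to RS, so B = S + (0, 9.4) = (-15.8, 9.40). On A1, S sits at bearing -90° from B; a 143° counterclockwise sweep puts W at bearing 53°, so W = B + 9.4·(cos 53°, sin 53°) = (-10.1, 16.9). Tangency of A1 to WU means the radius BW is perpendicular to WU, so WU runs along (−sin 53°, cos 53°); with |WU| = 21.1, U = (-27.0, 29.6). Then |RU| = |U − R| = 40.1.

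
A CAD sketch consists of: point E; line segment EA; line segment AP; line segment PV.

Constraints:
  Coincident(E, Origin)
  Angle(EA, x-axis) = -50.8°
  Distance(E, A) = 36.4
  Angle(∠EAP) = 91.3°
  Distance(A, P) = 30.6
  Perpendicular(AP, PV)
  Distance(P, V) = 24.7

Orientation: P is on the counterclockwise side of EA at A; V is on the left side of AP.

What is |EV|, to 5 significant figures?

33.530

E is at the origin; EA runs at -50.8° with length 36.4, so A = 36.4·(cos -50.8°, sin -50.8°) = (23.006, -28.208). ∠EAP = 91.3°, so AP runs at -50.8° + (180° − 91.3°) = 37.900° from the x-axis; with |AP| = 30.6, P = A + 30.6·(cos 37.900°, sin 37.900°) = (47.152, -9.4109). AP is perpendicular to PV; with |PV| = 24.7 on the left of AP, V = P + 24.7·(-0.61429, 0.78908) = (31.979, 10.080). Then |EV| = |V − E| = 33.530.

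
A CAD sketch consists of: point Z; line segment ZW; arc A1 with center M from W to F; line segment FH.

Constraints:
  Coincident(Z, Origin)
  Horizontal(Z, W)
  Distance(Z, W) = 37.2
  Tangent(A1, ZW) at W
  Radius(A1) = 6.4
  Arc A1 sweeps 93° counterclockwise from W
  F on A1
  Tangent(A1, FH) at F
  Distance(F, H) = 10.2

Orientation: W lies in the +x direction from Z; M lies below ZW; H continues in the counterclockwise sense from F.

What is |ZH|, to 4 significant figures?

35.62

Z is at the origin; ZW is horizontal with |ZW| = 37.2 and W on the +x side, so W = (37.20, 0.000). Since A1 is tangent to ZW there, MW ⟂ ZW, so M = W + (0, -6.4) = (37.20, -6.400). On A1, W sits at bearing 90° from M; a 93° counterclockwise sweep puts F at bearing 183°, so F = M + 6.4·(cos 183°, sin 183°) = (30.81, -6.735). The tangent condition forces MF to be normal to FH, so FH runs along (−sin 183°, cos 183°); with |FH| = 10.2, H = (31.34, -16.92). Then |ZH| = |H − Z| = 35.62.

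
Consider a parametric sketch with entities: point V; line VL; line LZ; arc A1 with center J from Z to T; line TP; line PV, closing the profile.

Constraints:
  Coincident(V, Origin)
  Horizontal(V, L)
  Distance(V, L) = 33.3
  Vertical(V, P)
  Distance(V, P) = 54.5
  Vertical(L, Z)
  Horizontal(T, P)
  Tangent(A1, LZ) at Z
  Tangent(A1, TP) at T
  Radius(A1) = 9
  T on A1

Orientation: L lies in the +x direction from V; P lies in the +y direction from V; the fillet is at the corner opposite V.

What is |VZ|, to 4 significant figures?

56.38

V is at the origin; VL is horizontal with |VL| = 33.3 and L on the +x side, so L = (33.30, 0.000). VP is vertical with |VP| = 54.5 and P on the +y side, so P = (0.000, 54.50). The virtual corner opposite V is at (33.30, 54.50). A1 meets LZ tangentially, so JZ is at right angles to LZ and tangency of A1 to TP means the radius JT is perpendicular to TP, with radius 9.0, so the center J sits 9.0 in from both sides at J = (24.30, 45.50). That places the tangent points at Z = (33.30, 45.50) on LZ and T = (24.30, 54.50) on TP. Then |VZ| = |Z − V| = 56.38.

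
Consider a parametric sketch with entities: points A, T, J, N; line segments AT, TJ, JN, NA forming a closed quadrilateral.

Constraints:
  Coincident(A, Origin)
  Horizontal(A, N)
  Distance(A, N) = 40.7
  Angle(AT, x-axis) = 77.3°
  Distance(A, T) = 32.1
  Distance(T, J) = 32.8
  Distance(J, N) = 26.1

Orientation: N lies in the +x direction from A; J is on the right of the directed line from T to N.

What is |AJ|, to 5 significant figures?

14.620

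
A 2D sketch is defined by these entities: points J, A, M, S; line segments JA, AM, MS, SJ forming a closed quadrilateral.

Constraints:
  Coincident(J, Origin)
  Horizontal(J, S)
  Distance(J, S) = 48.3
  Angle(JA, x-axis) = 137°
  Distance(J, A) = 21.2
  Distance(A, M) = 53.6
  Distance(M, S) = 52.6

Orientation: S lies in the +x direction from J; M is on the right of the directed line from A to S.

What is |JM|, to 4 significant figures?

34.66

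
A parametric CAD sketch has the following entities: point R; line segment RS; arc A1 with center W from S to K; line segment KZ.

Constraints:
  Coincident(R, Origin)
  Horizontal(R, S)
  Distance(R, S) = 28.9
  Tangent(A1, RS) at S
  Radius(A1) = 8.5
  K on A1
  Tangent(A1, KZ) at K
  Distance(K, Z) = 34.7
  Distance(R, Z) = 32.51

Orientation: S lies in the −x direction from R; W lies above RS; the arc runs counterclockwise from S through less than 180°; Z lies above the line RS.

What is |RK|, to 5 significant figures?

22.184

R is at the origin; RS is horizontal with |RS| = 28.9 and S on the −x side, so S = (-28.900, 0.0000). Since A1 is tangent to RS there, WS ⟂ RS, so W = S + (0, 8.5) = (-28.900, 8.5000). Since WK ⟂ KZ (tangency), |WZ| = √(8.5² + 34.7²) = 35.726 regardless of where K sits on A1. So Z lies on both circle(R, 32.51) and circle(W, 35.726); the above-RS intersection is Z = (-2.3671, 32.424). K is the foot of the tangent from Z: K = (-21.870, 3.7227).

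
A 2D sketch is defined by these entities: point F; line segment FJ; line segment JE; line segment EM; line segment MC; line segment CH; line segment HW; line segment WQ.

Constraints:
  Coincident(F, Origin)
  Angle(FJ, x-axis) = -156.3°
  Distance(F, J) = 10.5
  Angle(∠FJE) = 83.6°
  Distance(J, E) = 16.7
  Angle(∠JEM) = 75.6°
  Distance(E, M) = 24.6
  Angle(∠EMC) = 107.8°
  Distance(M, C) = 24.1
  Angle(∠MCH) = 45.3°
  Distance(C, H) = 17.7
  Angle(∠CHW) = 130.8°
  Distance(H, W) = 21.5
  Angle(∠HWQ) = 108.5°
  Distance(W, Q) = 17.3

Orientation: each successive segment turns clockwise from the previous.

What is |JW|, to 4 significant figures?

23.15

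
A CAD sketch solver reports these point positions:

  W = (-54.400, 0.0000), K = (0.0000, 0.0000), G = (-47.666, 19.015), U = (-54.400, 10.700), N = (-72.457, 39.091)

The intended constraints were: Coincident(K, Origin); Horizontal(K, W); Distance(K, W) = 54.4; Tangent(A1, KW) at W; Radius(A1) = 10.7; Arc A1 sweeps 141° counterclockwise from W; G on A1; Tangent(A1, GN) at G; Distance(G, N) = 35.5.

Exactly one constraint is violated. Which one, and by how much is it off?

Distance(G, N) = 35.5 — off by 3.60.

K = (0.00, 0.00) ✓; K.y = 0.00, W.y = 0.00 ✓; |KW| = 54.40 ✓; ∠(UW, WK) = 90.00° ✓; |UW| = 10.70 ✓; bearing(U→G) − bearing(U→W) = 141.0° ✓; |UG| = 10.70 ✓; ∠(UG, GN) = 90.00° ✓; |GN| = 31.90 ✗.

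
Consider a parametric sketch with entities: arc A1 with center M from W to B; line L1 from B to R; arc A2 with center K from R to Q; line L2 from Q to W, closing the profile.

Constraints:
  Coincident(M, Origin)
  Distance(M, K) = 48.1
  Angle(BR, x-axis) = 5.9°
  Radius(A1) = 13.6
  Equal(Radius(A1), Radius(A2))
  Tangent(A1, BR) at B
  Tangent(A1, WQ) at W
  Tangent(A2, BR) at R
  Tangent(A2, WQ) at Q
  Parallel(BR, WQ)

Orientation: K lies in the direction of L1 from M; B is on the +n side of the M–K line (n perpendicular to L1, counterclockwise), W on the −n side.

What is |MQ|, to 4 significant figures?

49.99

The slot axis is L1's direction at 5.9°, so u = (cos 5.9°, sin 5.9°) = (0.9947, 0.1028) and n = (−sin 5.9°, cos 5.9°) = (-0.1028, 0.9947). M is at the origin and K lies 48.1 along u from M, so K = 48.1·u = (47.85, 4.944). Tangency of A1 to both parallel lines with radius 13.6 puts B and W at M ± 13.6·n: B = (-1.398, 13.53), W = (1.398, -13.53). Equal radii place R and Q the same way about K: R = K + 13.6·n = (46.45, 18.47), Q = K − 13.6·n = (49.24, -8.584). Then |MQ| = |Q − M| = 49.99.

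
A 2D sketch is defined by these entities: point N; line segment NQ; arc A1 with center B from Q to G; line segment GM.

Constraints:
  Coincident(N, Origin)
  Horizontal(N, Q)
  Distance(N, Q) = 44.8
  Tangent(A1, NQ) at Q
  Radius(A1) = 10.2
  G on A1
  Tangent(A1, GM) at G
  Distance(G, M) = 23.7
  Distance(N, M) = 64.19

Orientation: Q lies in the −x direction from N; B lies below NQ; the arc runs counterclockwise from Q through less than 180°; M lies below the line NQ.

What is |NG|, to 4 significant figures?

55.99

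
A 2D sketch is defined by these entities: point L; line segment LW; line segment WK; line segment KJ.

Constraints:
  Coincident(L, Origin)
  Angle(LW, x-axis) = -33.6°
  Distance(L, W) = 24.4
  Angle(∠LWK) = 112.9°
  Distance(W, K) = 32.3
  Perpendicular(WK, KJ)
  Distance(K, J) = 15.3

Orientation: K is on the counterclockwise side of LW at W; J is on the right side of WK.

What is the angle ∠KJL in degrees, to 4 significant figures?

47.89°

L is at the origin; LW runs at -33.6° with length 24.4, so W = 24.4·(cos -33.6°, sin -33.6°) = (20.32, -13.50). ∠LWK = 112.9°, so WK runs at -33.6° + (180° − 112.9°) = 33.50° from the x-axis; with |WK| = 32.3, K = W + 32.3·(cos 33.50°, sin 33.50°) = (47.26, 4.325). WK is perpendicular to KJ; with |KJ| = 15.3 on the right of WK, J = K + 15.3·(0.5519, -0.8339) = (55.70, -8.434). Then cos ∠KJL = JK·JL / (|JK||JL|), giving 47.89°.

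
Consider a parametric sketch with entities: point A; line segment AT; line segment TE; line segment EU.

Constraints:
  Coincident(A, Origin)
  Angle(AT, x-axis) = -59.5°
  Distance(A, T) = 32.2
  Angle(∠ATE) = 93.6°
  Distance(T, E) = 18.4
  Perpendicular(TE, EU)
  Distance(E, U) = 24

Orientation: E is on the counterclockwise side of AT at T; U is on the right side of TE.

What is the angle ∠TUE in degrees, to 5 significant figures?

37.476°

A is at the origin; AT runs at -59.5° with length 32.2, so T = 32.2·(cos -59.5°, sin -59.5°) = (16.343, -27.744). ∠ATE = 93.6°, so TE runs at -59.5° + (180° − 93.6°) = 26.900° from the x-axis; with |TE| = 18.4, E = T + 18.4·(cos 26.900°, sin 26.900°) = (32.752, -19.420). The perpendicularity gives EU at right angles to TE; with |EU| = 24.0 on the right of TE, U = E + 24.0·(0.45243, -0.89180) = (43.610, -40.823). Then cos ∠TUE = UT·UE / (|UT||UE|), giving 37.476°.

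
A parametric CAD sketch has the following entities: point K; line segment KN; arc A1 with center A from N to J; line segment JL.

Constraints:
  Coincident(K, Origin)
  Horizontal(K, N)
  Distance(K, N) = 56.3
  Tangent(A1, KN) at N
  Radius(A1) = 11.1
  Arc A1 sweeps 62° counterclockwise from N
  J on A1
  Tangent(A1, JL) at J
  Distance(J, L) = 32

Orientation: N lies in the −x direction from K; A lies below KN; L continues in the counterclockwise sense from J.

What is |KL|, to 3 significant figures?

88.0

On A1, N sits at bearing 90° from A; a 62° counterclockwise sweep puts J at bearing 152°, so J = A + 11.1·(cos 152°, sin 152°) = (-66.1, -5.89). The tangent condition forces AJ to be normal to JL, so JL runs along (−sin 152°, cos 152°); with |JL| = 32.0, L = (-81.1, -34.1). Then |KL| = |L − K| = 88.0.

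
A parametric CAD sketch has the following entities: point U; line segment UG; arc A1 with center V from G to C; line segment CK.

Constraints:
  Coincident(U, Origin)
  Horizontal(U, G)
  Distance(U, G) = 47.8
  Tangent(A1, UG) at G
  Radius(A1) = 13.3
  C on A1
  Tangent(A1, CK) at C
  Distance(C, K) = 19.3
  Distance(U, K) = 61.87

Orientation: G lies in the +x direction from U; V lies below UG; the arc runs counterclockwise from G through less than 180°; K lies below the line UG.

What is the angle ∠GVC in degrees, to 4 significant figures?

129.6°

Checks: U = (0.00, 0.00) ✓; |VC| = 13.30 ✓; ∠(VC, CK) = 90.00° ✓; |CK| = 19.30 ✓; |UK| = 61.87 ✓.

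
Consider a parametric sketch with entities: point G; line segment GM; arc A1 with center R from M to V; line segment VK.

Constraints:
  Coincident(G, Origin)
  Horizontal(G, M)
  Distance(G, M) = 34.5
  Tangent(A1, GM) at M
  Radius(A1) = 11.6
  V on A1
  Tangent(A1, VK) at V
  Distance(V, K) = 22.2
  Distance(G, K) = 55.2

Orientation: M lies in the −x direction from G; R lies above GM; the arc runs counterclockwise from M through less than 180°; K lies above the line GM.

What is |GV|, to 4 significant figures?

33.10

Checks: |RV| = 11.60 ✓; ∠(RV, VK) = 90.00° ✓; |VK| = 22.20 ✓; |GK| = 55.20 ✓.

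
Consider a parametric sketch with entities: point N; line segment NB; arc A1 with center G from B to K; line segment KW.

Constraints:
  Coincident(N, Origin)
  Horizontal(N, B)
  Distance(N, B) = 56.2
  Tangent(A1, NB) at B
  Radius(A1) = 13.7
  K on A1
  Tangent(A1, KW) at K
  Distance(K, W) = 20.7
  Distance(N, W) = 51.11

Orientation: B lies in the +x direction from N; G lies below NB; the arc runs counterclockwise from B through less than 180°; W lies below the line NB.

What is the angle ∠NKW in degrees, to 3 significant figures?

97.1°

N is at the origin; NB is horizontal with |NB| = 56.2 and B on the +x side, so B = (56.2, 0.00). Since A1 is tangent to NB there, GB ⟂ NB, so G = B + (0, -13.7) = (56.2, -13.7). Since GK ⟂ KW (tangency), |GW| = √(13.7² + 20.7²) = 24.8 regardless of where K sits on A1. So W lies on both circle(N, 51.11) and circle(G, 24.8); the below-NB intersection is W = (39.7, -32.2). K is the foot of the tangent from W: K = (42.6, -11.7).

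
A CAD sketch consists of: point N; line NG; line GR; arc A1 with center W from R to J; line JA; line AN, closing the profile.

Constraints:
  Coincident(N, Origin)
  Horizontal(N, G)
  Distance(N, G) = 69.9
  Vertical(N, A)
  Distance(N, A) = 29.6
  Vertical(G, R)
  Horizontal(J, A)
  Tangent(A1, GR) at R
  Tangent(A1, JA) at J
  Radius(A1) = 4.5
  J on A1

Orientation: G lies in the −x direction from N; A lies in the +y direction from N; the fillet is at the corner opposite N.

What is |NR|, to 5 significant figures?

74.270

The virtual corner opposite N is at (-69.900, 29.600). A1 meets GR tangentially, so WR is at right angles to GR and tangency of A1 to JA means the radius WJ is perpendicular to JA, with radius 4.5, so the center W sits 4.5 in from both sides at W = (-65.400, 25.100). That places the tangent points at R = (-69.900, 25.100) on GR and J = (-65.400, 29.600) on JA. Then |NR| = |R − N| = 74.270.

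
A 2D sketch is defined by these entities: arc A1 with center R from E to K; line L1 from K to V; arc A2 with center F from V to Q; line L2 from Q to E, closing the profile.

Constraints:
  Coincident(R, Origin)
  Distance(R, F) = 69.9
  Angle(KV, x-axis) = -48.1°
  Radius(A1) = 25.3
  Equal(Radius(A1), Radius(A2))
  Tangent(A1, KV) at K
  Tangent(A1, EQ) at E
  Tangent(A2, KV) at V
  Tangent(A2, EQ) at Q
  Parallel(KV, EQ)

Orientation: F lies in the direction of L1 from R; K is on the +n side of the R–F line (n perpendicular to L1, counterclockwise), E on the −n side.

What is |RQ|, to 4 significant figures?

74.34

Tangency of A1 to both parallel lines with radius 25.3 puts K and E at R ± 25.3·n: K = (18.83, 16.90), E = (-18.83, -16.90). Equal radii place V and Q the same way about F: V = F + 25.3·n = (65.51, -35.13), Q = F − 25.3·n = (27.85, -68.92). Then |RQ| = |Q − R| = 74.34.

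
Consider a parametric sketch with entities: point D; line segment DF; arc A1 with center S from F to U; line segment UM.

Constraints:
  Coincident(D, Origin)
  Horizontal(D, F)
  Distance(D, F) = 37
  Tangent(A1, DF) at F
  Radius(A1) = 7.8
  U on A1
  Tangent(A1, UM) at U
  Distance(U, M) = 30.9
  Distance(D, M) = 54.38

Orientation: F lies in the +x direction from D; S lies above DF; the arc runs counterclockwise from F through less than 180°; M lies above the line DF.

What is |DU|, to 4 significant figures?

45.61

Checks: |SU| = 7.800 ✓; ∠(SU, UM) = 90.00° ✓; |UM| = 30.90 ✓; |DM| = 54.38 ✓.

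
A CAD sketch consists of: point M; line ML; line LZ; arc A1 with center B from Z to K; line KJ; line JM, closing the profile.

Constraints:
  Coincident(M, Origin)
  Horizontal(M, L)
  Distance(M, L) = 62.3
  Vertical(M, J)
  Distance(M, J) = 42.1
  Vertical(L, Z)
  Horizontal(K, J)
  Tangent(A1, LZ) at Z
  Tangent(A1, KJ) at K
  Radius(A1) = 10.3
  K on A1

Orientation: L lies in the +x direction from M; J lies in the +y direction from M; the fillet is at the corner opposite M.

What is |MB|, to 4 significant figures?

60.95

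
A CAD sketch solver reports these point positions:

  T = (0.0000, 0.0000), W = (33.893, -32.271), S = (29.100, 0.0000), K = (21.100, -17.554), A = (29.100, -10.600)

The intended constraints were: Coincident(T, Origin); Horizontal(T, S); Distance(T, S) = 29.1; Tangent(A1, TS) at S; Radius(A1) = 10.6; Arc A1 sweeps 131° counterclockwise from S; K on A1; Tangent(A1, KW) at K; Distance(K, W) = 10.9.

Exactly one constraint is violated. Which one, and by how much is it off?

Distance(K, W) = 10.9 — off by 8.60.

T = (0.00, 0.00) ✓; T.y = 0.00, S.y = 0.00 ✓; |TS| = 29.10 ✓; ∠(AS, ST) = 90.00° ✓; |AS| = 10.60 ✓; bearing(A→K) − bearing(A→S) = 131.0° ✓; |AK| = 10.60 ✓; ∠(AK, KW) = 90.00° ✓; |KW| = 19.50 ✗.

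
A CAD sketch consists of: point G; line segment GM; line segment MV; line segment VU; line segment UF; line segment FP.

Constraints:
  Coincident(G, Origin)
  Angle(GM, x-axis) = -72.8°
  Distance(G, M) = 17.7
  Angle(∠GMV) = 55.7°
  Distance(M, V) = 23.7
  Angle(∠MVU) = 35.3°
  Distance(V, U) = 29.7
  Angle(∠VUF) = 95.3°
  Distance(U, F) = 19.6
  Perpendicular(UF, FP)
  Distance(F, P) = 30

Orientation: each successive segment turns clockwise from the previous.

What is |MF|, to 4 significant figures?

13.49

G is at the origin; GM runs at -72.8° with length 17.7, so M = (5.234, -16.91). ∠GMV = 55.7° gives MV at 162.9° from the x-axis; with |MV| = 23.7, V = (-17.42, -9.940). ∠MVU = 35.3° gives VU at 18.20° from the x-axis; with |VU| = 29.7, U = (10.80, -0.6633). ∠VUF = 95.3° gives UF at -66.50° from the x-axis; with |UF| = 19.6, F = (18.61, -18.64). Then |MF| = |F − M| = 13.49.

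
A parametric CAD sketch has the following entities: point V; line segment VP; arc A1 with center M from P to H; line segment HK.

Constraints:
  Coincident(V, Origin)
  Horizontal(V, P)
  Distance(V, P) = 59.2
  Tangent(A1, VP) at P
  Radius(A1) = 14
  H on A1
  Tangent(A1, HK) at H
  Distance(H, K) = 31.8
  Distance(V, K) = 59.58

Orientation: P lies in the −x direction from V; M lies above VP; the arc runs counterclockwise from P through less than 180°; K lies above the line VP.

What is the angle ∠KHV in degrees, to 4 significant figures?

96.52°

V is at the origin; V and P share the same y with |VP| = 59.2 and P on the −x side, so P = (-59.20, 0.000). Tangency of A1 to VP means the radius MP is perpendicular to VP, so M = P + (0, 14) = (-59.20, 14.00). Since MH ⟂ HK (tangency), |MK| = √(14.0² + 31.8²) = 34.75 regardless of where H sits on A1. So K lies on both circle(V, 59.58) and circle(M, 34.75); the above-VP intersection is K = (-40.76, 43.45). H is the foot of the tangent from K: H = (-45.35, 11.98).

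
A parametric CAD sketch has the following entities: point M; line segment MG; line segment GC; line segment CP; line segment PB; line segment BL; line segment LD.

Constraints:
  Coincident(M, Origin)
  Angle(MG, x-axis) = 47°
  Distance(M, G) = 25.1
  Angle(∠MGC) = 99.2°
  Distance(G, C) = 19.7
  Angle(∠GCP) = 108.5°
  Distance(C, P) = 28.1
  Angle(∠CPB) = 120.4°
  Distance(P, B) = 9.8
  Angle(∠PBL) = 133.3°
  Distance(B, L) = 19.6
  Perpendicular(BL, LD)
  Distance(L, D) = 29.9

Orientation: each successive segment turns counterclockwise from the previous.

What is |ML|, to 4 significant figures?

11.99

M is at the origin; MG runs at 47.0° with length 25.1, so G = (17.12, 18.36). ∠MGC = 99.2° gives GC at 127.8° from the x-axis; with |GC| = 19.7, C = (5.044, 33.92). ∠GCP = 108.5° gives CP at -160.7° from the x-axis; with |CP| = 28.1, P = (-21.48, 24.64). ∠CPB = 120.4° gives PB at -101.1° from the x-axis; with |PB| = 9.8, B = (-23.36, 15.02). ∠PBL = 133.3° gives BL at -54.40° from the x-axis; with |BL| = 19.6, L = (-11.95, -0.9179). Then |ML| = |L − M| = 11.99.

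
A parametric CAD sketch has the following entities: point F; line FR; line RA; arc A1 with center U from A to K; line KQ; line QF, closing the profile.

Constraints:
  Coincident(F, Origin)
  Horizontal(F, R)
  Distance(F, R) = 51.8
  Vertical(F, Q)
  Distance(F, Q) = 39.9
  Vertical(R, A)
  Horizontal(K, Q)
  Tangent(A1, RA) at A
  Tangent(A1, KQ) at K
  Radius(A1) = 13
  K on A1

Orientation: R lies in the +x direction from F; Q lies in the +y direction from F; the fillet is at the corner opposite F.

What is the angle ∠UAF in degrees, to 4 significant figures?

27.44°

The virtual corner opposite F is at (51.80, 39.90). A1 meets RA tangentially, so UA is at right angles to RA and the tangent condition forces UK to be normal to KQ, with radius 13.0, so the center U sits 13.0 in from both sides at U = (38.80, 26.90). That places the tangent points at A = (51.80, 26.90) on RA and K = (38.80, 39.90) on KQ. Then cos ∠UAF = AU·AF / (|AU||AF|), giving 27.44°.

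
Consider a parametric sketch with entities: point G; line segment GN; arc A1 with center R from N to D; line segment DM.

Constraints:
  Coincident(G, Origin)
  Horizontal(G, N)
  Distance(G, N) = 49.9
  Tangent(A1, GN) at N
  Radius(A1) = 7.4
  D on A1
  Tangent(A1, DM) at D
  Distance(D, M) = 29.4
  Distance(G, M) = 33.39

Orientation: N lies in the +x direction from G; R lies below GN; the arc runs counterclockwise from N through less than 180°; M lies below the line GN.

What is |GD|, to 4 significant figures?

44.68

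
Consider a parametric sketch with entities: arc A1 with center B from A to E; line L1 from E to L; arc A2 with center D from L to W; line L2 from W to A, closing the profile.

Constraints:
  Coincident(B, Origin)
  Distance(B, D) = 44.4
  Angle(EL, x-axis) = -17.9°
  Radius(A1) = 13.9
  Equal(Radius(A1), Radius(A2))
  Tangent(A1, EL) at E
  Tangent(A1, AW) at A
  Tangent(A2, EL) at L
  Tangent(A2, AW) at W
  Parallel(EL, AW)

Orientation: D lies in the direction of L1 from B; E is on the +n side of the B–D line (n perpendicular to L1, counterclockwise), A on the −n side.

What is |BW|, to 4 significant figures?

46.52

The slot axis is L1's direction at -17.9°, so u = (cos -17.9°, sin -17.9°) = (0.9516, -0.3074) and n = (−sin -17.9°, cos -17.9°) = (0.3074, 0.9516). B is at the origin and D lies 44.4 along u from B, so D = 44.4·u = (42.25, -13.65). Tangency of A1 to both parallel lines with radius 13.9 puts E and A at B ± 13.9·n: E = (4.272, 13.23), A = (-4.272, -13.23). Equal radii place L and W the same way about D: L = D + 13.9·n = (46.52, -0.4195), W = D − 13.9·n = (37.98, -26.87). Then |BW| = |W − B| = 46.52.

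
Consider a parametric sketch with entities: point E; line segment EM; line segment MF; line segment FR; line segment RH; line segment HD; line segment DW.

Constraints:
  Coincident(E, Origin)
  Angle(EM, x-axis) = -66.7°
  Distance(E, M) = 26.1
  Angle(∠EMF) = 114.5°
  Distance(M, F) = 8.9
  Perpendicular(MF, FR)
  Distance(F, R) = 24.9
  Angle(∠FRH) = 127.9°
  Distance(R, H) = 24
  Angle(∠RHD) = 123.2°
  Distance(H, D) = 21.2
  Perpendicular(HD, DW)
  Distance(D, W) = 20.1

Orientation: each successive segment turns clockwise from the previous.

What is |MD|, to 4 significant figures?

44.50

E is at the origin; EM runs at -66.7° with length 26.1, so M = (10.32, -23.97). ∠EMF = 114.5° gives MF at -132.2° from the x-axis; with |MF| = 8.9, F = (4.345, -30.56). The perpendicularity gives FR at right angles to MF, so FR runs at 137.8°; with |FR| = 24.9, R = (-14.10, -13.84). ∠FRH = 127.9° gives RH at 85.70° from the x-axis; with |RH| = 24.0, H = (-12.30, 10.09). ∠RHD = 123.2° gives HD at 28.90° from the x-axis; with |HD| = 21.2, D = (6.259, 20.34). Then |MD| = |D − M| = 44.50.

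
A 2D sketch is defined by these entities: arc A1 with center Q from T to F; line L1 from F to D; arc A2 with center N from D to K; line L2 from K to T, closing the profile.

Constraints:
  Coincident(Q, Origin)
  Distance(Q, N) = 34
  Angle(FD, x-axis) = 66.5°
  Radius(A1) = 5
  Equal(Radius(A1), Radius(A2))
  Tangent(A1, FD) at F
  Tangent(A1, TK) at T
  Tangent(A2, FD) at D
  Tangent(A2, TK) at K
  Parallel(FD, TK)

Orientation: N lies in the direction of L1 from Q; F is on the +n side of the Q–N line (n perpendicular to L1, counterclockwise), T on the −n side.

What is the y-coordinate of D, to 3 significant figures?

33.2

The slot axis is L1's direction at 66.5°, so u = (cos 66.5°, sin 66.5°) = (0.399, 0.917) and n = (−sin 66.5°, cos 66.5°) = (-0.917, 0.399). Q is at the origin and N lies 34.0 along u from Q, so N = 34.0·u = (13.6, 31.2). Tangency of A1 to both parallel lines with radius 5.0 puts F and T at Q ± 5.0·n: F = (-4.59, 1.99), T = (4.59, -1.99). Equal radii place D and K the same way about N: D = N + 5.0·n = (8.97, 33.2), K = N − 5.0·n = (18.1, 29.2). So D.y = 33.2.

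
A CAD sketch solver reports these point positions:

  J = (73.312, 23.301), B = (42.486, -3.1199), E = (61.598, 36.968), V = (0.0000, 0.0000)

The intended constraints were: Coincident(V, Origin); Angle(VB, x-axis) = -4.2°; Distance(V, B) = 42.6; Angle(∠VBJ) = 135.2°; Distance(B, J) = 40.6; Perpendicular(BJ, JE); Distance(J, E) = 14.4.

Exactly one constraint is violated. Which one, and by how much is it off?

Distance(J, E) = 14.4 — off by 3.60.

V = (0.00, 0.00) ✓; VB at -4.200° ✓; |VB| = 42.60 ✓; ∠VBJ = 135.2° ✓; |BJ| = 40.60 ✓; ∠(BJ, JE) = 90.00° ✓; |JE| = 18.00 ✗.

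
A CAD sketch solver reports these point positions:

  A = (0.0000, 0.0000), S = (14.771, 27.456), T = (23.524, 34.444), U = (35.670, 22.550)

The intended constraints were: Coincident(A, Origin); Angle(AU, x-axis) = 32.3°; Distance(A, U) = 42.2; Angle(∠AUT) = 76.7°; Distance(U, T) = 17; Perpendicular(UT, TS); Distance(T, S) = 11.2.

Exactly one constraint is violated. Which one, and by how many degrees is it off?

Perpendicular(UT, TS) — off by 7.00°.

A = (0.00, 0.00) ✓; AU at 32.30° ✓; |AU| = 42.20 ✓; ∠AUT = 76.70° ✓; |UT| = 17.00 ✓; ∠(UT, TS) = 83.00° ✗; |TS| = 11.20 ✓.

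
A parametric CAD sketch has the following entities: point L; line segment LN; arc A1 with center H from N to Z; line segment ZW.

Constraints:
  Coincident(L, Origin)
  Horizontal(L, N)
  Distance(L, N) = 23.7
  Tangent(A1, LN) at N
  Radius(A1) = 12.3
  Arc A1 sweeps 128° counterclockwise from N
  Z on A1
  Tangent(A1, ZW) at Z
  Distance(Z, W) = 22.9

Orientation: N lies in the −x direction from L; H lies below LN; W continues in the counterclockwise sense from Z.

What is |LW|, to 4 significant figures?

42.54

L is at the origin; LN is horizontal with |LN| = 23.7 and N on the −x side, so N = (-23.70, 0.000). The tangent condition forces HN to be normal to LN, so H = N + (0, -12.3) = (-23.70, -12.30). On A1, N sits at bearing 90° from H; a 128° counterclockwise sweep puts Z at bearing 218°, so Z = H + 12.3·(cos 218°, sin 218°) = (-33.39, -19.87). Tangency of A1 to ZW means the radius HZ is perpendicular to ZW, so ZW runs along (−sin 218°, cos 218°); with |ZW| = 22.9, W = (-19.29, -37.92). Then |LW| = |W − L| = 42.54.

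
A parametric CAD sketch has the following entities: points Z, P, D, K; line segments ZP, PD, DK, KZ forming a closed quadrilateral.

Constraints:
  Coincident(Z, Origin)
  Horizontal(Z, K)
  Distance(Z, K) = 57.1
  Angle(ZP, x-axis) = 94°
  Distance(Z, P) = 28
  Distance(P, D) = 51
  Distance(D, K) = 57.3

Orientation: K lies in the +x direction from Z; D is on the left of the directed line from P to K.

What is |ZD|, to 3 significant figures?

68.8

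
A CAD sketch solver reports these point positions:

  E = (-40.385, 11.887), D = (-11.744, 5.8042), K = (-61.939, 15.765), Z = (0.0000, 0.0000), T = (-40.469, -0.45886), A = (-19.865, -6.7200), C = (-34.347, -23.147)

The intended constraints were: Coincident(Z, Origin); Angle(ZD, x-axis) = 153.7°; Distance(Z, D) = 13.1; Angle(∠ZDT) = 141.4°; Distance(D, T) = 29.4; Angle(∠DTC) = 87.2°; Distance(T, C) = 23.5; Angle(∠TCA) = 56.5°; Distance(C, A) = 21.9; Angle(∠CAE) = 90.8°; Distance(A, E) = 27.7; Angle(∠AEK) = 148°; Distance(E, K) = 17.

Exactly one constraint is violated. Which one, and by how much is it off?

Distance(E, K) = 17 — off by 4.90.

Z = (0.00, 0.00) ✓; ZD at 153.7° ✓; |ZD| = 13.10 ✓; ∠ZDT = 141.4° ✓; |DT| = 29.40 ✓; ∠DTC = 87.20° ✓; |TC| = 23.50 ✓; ∠TCA = 56.50° ✓; |CA| = 21.90 ✓; ∠CAE = 90.80° ✓; |AE| = 27.70 ✓; ∠AEK = 148.0° ✓; |EK| = 21.90 ✗.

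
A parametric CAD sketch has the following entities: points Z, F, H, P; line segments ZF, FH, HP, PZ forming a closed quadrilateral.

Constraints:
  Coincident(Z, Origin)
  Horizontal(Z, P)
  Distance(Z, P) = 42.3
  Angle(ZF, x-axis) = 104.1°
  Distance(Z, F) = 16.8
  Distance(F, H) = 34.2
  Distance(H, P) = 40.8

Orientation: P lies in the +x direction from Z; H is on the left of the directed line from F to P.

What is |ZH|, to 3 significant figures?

43.3

Z is at the origin; ZP is horizontal with |ZP| = 42.3 and P in +x, so P = (42.3, 0). ZF runs at 104.1° with |ZF| = 16.8, so F = (-4.09, 16.3). H is determined by |FH| = 34.2 and |HP| = 40.8 together: it lies at the intersection of circle(F, 34.2) and circle(P, 40.8). With |FP| = 49.2, the foot of the radical line on FP is 19.6 from F and the perpendicular offset is √(34.2² − 19.6²) = 28.1. Taking the left-of-FP solution: H = (23.7, 36.3).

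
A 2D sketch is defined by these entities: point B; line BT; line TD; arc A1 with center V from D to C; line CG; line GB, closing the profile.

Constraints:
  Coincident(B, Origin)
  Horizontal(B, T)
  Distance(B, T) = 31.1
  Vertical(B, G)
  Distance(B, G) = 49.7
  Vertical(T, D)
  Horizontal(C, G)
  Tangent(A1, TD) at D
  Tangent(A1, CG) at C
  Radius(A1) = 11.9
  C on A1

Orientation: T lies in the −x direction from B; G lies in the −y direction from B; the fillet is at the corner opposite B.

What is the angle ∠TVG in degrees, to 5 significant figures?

139.27°

B is at the origin; B and T share the same y with |BT| = 31.1 and T on the −x side, so T = (-31.100, 0.0000). B and G share the same x with |BG| = 49.7 and G on the −y side, so G = (0.0000, -49.700). The virtual corner opposite B is at (-31.100, -49.700). Since A1 is tangent to TD there, VD ⟂ TD and tangency of A1 to CG means the radius VC is perpendicular to CG, with radius 11.9, so the center V sits 11.9 in from both sides at V = (-19.200, -37.800). Then cos ∠TVG = VT·VG / (|VT||VG|), giving 139.27°.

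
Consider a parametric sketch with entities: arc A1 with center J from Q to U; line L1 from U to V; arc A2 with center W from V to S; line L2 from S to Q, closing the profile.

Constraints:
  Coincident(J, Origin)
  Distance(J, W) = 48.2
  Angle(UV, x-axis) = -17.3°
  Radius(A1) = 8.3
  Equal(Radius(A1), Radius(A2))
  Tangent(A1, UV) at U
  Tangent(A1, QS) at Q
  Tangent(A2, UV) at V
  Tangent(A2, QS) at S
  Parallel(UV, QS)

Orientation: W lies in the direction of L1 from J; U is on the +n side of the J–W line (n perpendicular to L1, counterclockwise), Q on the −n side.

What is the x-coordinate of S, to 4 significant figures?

43.55

Tangency of A1 to both parallel lines with radius 8.3 puts U and Q at J ± 8.3·n: U = (2.468, 7.925), Q = (-2.468, -7.925). Equal radii place V and S the same way about W: V = W + 8.3·n = (48.49, -6.409), S = W − 8.3·n = (43.55, -22.26). So S.x = 43.55.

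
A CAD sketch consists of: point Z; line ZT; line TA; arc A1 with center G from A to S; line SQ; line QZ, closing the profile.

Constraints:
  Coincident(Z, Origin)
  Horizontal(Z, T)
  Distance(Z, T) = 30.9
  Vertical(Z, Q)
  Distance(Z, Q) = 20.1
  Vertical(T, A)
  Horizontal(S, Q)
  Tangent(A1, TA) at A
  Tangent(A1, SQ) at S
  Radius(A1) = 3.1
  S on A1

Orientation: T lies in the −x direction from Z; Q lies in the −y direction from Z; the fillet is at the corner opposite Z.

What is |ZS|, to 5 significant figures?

34.305

Z is at the origin; Z and T share the same y with |ZT| = 30.9 and T on the −x side, so T = (-30.900, 0.0000). Z and Q share the same x with |ZQ| = 20.1 and Q on the −y side, so Q = (0.0000, -20.100). The virtual corner opposite Z is at (-30.900, -20.100). Tangency of A1 to TA means the radius GA is perpendicular to TA and tangency of A1 to SQ means the radius GS is perpendicular to SQ, with radius 3.1, so the center G sits 3.1 in from both sides at G = (-27.800, -17.000). That places the tangent points at A = (-30.900, -17.000) on TA and S = (-27.800, -20.100) on SQ. Then |ZS| = |S − Z| = 34.305.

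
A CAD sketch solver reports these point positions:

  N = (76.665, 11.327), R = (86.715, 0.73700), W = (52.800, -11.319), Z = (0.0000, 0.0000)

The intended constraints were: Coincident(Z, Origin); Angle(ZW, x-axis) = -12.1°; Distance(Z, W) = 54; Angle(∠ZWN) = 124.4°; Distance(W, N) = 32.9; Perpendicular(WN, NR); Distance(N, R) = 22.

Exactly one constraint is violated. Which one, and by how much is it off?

Distance(N, R) = 22 — off by 7.40.

Z = (0.00, 0.00) ✓; ZW at -12.10° ✓; |ZW| = 54.00 ✓; ∠ZWN = 124.4° ✓; |WN| = 32.90 ✓; ∠(WN, NR) = 90.00° ✓; |NR| = 14.60 ✗.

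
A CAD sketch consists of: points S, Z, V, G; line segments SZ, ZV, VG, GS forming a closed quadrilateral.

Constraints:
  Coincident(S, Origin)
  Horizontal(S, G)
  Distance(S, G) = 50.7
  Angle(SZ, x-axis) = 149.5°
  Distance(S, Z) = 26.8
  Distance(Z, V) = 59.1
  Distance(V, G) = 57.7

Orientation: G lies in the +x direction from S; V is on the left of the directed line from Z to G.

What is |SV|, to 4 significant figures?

55.59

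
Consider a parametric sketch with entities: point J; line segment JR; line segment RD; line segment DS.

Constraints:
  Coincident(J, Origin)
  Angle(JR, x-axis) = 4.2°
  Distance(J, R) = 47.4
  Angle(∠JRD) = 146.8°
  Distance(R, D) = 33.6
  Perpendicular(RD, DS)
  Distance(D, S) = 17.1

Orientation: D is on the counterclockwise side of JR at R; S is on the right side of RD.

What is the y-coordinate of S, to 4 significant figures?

10.29

∠JRD = 146.8°, so RD runs at 4.2° + (180° − 146.8°) = 37.40° from the x-axis; with |RD| = 33.6, D = R + 33.6·(cos 37.40°, sin 37.40°) = (73.97, 23.88). The perpendicularity gives DS at right angles to RD; with |DS| = 17.1 on the right of RD, S = D + 17.1·(0.6074, -0.7944) = (84.35, 10.29). So S.y = 10.29.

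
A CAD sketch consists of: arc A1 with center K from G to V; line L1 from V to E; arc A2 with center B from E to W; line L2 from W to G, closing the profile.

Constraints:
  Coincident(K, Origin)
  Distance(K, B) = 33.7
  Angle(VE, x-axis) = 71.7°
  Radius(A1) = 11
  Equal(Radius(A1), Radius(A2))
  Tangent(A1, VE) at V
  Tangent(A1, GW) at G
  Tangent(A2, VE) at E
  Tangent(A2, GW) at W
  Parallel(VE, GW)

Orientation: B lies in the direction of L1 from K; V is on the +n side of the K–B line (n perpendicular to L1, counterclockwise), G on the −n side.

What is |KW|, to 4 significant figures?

35.45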